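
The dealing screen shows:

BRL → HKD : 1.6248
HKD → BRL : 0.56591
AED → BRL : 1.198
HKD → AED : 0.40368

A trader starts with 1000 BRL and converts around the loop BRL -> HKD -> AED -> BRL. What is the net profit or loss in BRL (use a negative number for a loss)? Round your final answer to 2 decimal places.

1000 BRL × 1.6248 = 1624.8 HKD
1624.8 HKD × 0.40368 = 655.899264 AED
655.899264 AED × 1.198 = 785.767318272 BRL
Net change: 785.767318272 − 1000 = -214.232681728 BRL

-214.23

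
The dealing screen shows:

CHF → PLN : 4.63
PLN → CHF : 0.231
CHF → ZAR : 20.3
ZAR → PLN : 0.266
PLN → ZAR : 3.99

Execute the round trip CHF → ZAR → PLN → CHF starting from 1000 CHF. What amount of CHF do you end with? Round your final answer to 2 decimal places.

1247.35

1000 CHF × 20.3 = 20300 ZAR
20300 ZAR × 0.266 = 5399.8 PLN
5399.8 PLN × 0.231 = 1247.3538 CHF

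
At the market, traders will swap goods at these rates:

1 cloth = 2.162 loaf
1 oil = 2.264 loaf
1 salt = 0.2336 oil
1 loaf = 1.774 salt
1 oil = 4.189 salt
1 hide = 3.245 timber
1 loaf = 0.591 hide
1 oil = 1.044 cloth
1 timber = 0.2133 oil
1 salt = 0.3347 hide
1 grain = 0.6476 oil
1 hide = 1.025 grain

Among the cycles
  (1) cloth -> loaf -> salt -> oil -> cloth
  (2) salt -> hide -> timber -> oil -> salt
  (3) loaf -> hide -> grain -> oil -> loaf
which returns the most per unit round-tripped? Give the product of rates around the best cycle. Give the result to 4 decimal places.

0.9704

(1) 2.162 × 1.774 × 0.2336 × 1.044 = 0.93537
(2) 0.3347 × 3.245 × 0.2133 × 4.189 = 0.97045
(3) 0.591 × 1.025 × 0.6476 × 2.264 = 0.88817
Highest is cycle (2) at 0.9704 (≤1, no arbitrage).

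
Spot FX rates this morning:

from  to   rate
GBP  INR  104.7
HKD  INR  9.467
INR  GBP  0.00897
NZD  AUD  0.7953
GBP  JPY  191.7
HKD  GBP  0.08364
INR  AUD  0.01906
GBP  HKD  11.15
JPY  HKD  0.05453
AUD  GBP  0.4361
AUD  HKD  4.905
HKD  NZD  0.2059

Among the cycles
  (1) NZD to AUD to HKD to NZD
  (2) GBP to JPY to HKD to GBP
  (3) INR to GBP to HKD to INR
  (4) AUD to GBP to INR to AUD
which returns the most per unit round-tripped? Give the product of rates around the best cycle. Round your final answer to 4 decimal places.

(1) 0.7953 × 4.905 × 0.2059 = 0.80320
(2) 191.7 × 0.05453 × 0.08364 = 0.87432
(3) 0.00897 × 11.15 × 9.467 = 0.94685
(4) 0.4361 × 104.7 × 0.01906 = 0.87027
Highest is cycle (3) at 0.9468 (≤1, no arbitrage).

0.9468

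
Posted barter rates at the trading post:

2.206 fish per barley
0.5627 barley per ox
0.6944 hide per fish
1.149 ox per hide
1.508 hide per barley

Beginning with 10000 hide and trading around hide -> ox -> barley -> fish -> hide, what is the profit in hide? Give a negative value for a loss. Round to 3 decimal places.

10000 hide × 1.149 = 11490 ox
11490 ox × 0.5627 = 6465.423 barley
6465.423 barley × 2.206 = 14262.723138 fish
14262.723138 fish × 0.6944 = 9904.0349470272 hide
Net change: 9904.0349470272 − 10000 = -95.9650529728 hide

-95.965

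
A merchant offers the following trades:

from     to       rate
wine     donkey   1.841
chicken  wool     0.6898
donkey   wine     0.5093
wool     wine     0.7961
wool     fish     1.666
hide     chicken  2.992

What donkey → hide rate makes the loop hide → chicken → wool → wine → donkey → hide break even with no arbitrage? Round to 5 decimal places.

0.33059

Known legs of the cycle: 2.992 × 0.6898 × 0.7961 × 1.841 = 3.02486635698016
For no arbitrage the full-cycle product must be 1, so the missing rate is 1 / 3.02486635698016 ≈ 0.3305931.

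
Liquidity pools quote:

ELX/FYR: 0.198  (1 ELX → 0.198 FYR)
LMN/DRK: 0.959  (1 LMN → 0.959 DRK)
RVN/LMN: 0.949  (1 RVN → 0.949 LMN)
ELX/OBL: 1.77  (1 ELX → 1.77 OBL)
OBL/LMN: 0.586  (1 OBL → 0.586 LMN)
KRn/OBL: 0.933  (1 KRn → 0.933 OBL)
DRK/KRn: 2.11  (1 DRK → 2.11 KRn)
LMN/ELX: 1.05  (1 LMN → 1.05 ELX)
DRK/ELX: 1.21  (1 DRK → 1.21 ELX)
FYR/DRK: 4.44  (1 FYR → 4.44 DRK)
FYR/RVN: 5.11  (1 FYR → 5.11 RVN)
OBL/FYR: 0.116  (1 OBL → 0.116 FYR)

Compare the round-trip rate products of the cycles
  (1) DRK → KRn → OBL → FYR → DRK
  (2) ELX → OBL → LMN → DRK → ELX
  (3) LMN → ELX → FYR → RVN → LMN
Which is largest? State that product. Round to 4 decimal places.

1.2036

(1) 2.11 × 0.933 × 0.116 × 4.44 = 1.01392
(2) 1.77 × 0.586 × 0.959 × 1.21 = 1.20358
(3) 1.05 × 0.198 × 5.11 × 0.949 = 1.00819
Highest is cycle (2) at 1.2036 (>1, arbitrage).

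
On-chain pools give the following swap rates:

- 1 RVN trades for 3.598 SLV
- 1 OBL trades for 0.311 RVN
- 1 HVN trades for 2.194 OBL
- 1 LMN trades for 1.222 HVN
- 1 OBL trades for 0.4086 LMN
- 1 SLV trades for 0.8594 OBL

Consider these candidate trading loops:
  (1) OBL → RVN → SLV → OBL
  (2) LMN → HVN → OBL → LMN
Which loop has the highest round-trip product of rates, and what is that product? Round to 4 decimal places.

1.0955

(1) 0.311 × 3.598 × 0.8594 = 0.96165
(2) 1.222 × 2.194 × 0.4086 = 1.09548
Highest is cycle (2) at 1.0955 (>1, arbitrage).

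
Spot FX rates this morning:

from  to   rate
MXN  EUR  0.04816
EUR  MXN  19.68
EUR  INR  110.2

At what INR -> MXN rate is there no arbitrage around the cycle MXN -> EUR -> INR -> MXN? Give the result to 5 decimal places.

Known legs of the cycle: 0.04816 × 110.2 = 5.307232
For no arbitrage the full-cycle product must be 1, so the missing rate is 1 / 5.307232 ≈ 0.1884221.

0.18842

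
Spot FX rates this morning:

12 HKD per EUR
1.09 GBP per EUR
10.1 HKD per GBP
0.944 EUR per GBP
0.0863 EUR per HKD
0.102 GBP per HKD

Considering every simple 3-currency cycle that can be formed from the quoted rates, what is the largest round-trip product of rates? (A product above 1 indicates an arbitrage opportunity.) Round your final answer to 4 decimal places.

1.1555

EUR→HKD→GBP→EUR: 12 × 0.102 × 0.944 = 1.15546
EUR→GBP→HKD→EUR: 1.09 × 10.1 × 0.0863 = 0.95008
Maximum is EUR→HKD→GBP→EUR at 1.1555; arbitrage exists.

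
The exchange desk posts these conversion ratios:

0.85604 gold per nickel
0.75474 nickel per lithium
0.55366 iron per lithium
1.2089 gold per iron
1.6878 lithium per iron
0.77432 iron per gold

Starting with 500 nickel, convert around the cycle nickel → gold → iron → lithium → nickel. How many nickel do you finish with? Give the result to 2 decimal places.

500 nickel × 0.85604 = 428.02 gold
428.02 gold × 0.77432 = 331.4244464 iron
331.4244464 iron × 1.6878 = 559.37818063392 lithium
559.37818063392 lithium × 0.75474 = 422.1850880516447808 nickel

422.19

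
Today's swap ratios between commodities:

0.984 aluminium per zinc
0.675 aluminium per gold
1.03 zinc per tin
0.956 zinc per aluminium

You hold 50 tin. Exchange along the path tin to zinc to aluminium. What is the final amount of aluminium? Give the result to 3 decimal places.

50 tin × 1.03 = 51.5 zinc
51.5 zinc × 0.984 = 50.676 aluminium

50.676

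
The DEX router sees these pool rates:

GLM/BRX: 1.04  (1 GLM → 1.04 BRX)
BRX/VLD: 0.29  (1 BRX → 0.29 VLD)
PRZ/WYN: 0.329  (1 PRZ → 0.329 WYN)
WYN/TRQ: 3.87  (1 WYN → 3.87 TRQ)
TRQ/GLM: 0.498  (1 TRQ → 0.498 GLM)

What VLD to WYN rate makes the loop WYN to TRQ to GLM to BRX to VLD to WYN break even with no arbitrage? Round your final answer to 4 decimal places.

1.7204

Known legs of the cycle: 3.87 × 0.498 × 1.04 × 0.29 = 0.581261616
For no arbitrage the full-cycle product must be 1, so the missing rate is 1 / 0.581261616 ≈ 1.720396.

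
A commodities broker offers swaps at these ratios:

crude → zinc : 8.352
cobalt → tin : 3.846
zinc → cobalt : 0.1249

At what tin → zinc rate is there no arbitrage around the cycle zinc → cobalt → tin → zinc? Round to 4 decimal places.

Known legs of the cycle: 0.1249 × 3.846 = 0.4803654
For no arbitrage the full-cycle product must be 1, so the missing rate is 1 / 0.4803654 ≈ 2.081749.

2.0817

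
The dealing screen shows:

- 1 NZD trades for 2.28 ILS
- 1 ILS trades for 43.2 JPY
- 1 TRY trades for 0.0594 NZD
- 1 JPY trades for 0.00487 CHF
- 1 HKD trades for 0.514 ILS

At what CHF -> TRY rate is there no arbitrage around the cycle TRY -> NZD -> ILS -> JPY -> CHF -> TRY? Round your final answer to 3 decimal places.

Known legs of the cycle: 0.0594 × 2.28 × 43.2 × 0.00487 = 0.028492725888
For no arbitrage the full-cycle product must be 1, so the missing rate is 1 / 0.028492725888 ≈ 35.09668.

35.097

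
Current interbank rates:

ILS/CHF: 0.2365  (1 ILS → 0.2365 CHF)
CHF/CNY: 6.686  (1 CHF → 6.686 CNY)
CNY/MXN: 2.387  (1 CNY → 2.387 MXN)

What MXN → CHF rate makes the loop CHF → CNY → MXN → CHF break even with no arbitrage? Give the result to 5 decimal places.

Known legs of the cycle: 6.686 × 2.387 = 15.959482
For no arbitrage the full-cycle product must be 1, so the missing rate is 1 / 15.959482 ≈ 0.0626587.

0.06266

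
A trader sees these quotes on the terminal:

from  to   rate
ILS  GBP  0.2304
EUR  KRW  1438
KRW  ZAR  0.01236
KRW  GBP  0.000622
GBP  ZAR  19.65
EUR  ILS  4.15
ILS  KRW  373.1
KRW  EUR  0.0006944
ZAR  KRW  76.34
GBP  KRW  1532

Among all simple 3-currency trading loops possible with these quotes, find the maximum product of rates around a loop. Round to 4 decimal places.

1.0752

KRW→EUR→ILS→KRW: 0.0006944 × 4.15 × 373.1 = 1.07518
GBP→ZAR→KRW→GBP: 19.65 × 76.34 × 0.000622 = 0.93305
Maximum is KRW→EUR→ILS→KRW at 1.0752; arbitrage exists.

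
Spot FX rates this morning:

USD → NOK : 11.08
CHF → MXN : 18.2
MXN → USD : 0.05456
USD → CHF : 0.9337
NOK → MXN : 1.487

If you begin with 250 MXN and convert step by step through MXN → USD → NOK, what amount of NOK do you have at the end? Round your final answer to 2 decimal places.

151.13

250 MXN × 0.05456 = 13.64 USD
13.64 USD × 11.08 = 151.1312 NOK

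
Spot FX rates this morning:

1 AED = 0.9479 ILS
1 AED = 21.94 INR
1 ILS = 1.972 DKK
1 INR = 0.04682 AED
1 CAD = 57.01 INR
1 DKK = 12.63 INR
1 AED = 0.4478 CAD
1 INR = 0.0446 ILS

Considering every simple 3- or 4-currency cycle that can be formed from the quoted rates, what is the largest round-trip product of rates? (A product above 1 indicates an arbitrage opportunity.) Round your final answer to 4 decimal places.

1.1953

INR→AED→CAD→INR: 0.04682 × 0.4478 × 57.01 = 1.19527
ILS→DKK→INR→ILS: 1.972 × 12.63 × 0.0446 = 1.11082
ILS→DKK→INR→AED→ILS: 1.972 × 12.63 × 0.04682 × 0.9479 = 1.10536
Maximum is INR→AED→CAD→INR at 1.1953; arbitrage exists.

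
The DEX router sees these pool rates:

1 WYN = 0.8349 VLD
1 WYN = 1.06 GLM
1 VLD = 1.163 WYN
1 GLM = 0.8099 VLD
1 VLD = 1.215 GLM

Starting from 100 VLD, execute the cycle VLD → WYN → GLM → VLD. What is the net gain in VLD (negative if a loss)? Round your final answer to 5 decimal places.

-0.15715

100 VLD × 1.163 = 116.3 WYN
116.3 WYN × 1.06 = 123.278 GLM
123.278 GLM × 0.8099 = 99.8428522 VLD
Net change: 99.8428522 − 100 = -0.1571478 VLD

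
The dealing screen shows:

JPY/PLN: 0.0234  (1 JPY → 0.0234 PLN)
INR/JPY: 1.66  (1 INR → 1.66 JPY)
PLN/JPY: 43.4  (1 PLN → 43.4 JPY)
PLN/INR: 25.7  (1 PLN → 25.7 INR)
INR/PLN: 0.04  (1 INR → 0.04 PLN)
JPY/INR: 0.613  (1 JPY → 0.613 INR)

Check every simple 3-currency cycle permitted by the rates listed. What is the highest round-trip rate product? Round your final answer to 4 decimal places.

PLN→JPY→INR→PLN: 43.4 × 0.613 × 0.04 = 1.06417
PLN→INR→JPY→PLN: 25.7 × 1.66 × 0.0234 = 0.99829
Maximum is PLN→JPY→INR→PLN at 1.0642; arbitrage exists.

1.0642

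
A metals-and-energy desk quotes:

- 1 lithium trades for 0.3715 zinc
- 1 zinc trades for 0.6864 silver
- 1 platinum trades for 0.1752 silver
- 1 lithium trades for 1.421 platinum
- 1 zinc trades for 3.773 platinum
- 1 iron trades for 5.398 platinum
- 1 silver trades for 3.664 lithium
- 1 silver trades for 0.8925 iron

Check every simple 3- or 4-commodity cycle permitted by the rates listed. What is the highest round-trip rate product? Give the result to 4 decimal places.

zinc→silver→lithium→zinc: 0.6864 × 3.664 × 0.3715 = 0.93431
lithium→platinum→silver→lithium: 1.421 × 0.1752 × 3.664 = 0.91219
zinc→platinum→silver→lithium→zinc: 3.773 × 0.1752 × 3.664 × 0.3715 = 0.89978
iron→platinum→silver→iron: 5.398 × 0.1752 × 0.8925 = 0.84406
Maximum is zinc→silver→lithium→zinc at 0.9343; no arbitrage — every cycle loses value.

0.9343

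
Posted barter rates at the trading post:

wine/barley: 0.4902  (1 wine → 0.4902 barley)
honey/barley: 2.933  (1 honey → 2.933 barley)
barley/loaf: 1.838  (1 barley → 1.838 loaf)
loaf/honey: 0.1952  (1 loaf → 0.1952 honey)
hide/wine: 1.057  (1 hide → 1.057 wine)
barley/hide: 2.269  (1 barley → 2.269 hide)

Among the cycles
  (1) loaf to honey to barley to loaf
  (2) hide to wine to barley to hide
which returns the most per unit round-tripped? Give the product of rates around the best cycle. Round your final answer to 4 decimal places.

(1) 0.1952 × 2.933 × 1.838 = 1.05229
(2) 1.057 × 0.4902 × 2.269 = 1.17566
Highest is cycle (2) at 1.1757 (>1, arbitrage).

1.1757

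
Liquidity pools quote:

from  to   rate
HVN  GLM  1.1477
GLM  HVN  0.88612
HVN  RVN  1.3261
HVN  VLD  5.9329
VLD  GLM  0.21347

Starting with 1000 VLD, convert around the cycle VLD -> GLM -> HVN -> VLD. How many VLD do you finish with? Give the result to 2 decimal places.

1000 VLD × 0.21347 = 213.47 GLM
213.47 GLM × 0.88612 = 189.1600364 HVN
189.1600364 HVN × 5.9329 = 1122.26757995756 VLD

1122.27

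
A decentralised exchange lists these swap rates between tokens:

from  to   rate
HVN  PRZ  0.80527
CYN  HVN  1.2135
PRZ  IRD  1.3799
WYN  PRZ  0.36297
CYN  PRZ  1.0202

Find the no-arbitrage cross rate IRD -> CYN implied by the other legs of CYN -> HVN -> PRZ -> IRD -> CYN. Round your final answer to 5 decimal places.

0.74160

Known legs of the cycle: 1.2135 × 0.80527 × 1.3799 = 1.3484315805855
For no arbitrage the full-cycle product must be 1, so the missing rate is 1 / 1.3484315805855 ≈ 0.7416023.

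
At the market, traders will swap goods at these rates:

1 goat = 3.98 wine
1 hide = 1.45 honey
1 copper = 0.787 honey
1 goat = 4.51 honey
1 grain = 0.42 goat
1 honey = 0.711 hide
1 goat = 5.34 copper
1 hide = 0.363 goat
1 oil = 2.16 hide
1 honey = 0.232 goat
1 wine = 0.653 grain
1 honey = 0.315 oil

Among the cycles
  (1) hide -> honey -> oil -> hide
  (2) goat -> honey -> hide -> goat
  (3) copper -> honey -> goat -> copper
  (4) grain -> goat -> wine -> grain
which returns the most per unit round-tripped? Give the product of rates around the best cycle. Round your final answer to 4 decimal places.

(1) 1.45 × 0.315 × 2.16 = 0.98658
(2) 4.51 × 0.711 × 0.363 = 1.16400
(3) 0.787 × 0.232 × 5.34 = 0.97500
(4) 0.42 × 3.98 × 0.653 = 1.09155
Highest is cycle (2) at 1.1640 (>1, arbitrage).

1.1640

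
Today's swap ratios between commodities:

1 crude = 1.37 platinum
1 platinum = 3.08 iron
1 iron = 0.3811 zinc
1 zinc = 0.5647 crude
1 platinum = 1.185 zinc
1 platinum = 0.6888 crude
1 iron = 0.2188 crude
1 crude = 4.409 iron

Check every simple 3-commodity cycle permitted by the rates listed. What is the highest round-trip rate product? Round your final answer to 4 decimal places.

zinc→crude→iron→zinc: 0.5647 × 4.409 × 0.3811 = 0.94885
crude→platinum→iron→crude: 1.37 × 3.08 × 0.2188 = 0.92325
zinc→crude→platinum→zinc: 0.5647 × 1.37 × 1.185 = 0.91676
Maximum is zinc→crude→iron→zinc at 0.9488; no arbitrage — every cycle loses value.

0.9488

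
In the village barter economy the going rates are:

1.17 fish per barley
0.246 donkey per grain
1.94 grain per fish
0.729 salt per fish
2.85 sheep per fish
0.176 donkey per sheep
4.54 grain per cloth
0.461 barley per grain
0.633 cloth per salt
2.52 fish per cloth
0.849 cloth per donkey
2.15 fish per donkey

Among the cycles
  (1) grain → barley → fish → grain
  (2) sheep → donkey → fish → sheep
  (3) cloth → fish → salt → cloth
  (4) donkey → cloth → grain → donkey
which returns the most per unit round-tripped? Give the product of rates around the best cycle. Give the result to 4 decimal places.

1.1629

(1) 0.461 × 1.17 × 1.94 = 1.04638
(2) 0.176 × 2.15 × 2.85 = 1.07844
(3) 2.52 × 0.729 × 0.633 = 1.16287
(4) 0.849 × 4.54 × 0.246 = 0.94820
Highest is cycle (3) at 1.1629 (>1, arbitrage).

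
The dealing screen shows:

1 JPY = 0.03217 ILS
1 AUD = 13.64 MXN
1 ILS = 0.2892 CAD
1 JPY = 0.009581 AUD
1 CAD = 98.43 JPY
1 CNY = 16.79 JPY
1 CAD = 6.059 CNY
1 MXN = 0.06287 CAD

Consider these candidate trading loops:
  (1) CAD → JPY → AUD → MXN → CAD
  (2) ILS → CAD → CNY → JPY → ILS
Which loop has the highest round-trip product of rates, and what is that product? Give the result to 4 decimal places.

(1) 98.43 × 0.009581 × 13.64 × 0.06287 = 0.80872
(2) 0.2892 × 6.059 × 16.79 × 0.03217 = 0.94646
Highest is cycle (2) at 0.9465 (≤1, no arbitrage).

0.9465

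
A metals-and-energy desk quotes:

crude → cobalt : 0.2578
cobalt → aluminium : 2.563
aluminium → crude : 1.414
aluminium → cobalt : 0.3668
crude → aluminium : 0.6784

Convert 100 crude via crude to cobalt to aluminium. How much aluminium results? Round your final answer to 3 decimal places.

66.074

100 crude × 0.2578 = 25.78 cobalt
25.78 cobalt × 2.563 = 66.07414 aluminium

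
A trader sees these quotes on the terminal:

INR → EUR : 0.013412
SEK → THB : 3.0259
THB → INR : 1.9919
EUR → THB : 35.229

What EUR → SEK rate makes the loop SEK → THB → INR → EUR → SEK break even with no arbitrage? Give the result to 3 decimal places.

Known legs of the cycle: 3.0259 × 1.9919 × 0.013412 = 0.08083801629652
For no arbitrage the full-cycle product must be 1, so the missing rate is 1 / 0.08083801629652 ≈ 12.37042.

12.370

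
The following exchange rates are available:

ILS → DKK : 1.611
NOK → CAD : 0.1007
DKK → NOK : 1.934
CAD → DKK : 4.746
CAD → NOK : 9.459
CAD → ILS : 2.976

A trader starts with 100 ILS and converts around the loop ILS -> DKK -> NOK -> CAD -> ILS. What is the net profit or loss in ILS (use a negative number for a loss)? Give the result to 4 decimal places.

-6.6285

100 ILS × 1.611 = 161.1 DKK
161.1 DKK × 1.934 = 311.5674 NOK
311.5674 NOK × 0.1007 = 31.37483718 CAD
31.37483718 CAD × 2.976 = 93.37151544768 ILS
Net change: 93.37151544768 − 100 = -6.62848455232 ILS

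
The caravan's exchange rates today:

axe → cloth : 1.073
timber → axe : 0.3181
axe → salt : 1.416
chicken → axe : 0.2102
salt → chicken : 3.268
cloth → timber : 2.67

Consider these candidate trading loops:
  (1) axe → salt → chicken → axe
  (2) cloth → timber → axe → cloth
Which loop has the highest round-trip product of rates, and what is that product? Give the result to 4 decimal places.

0.9727

(1) 1.416 × 3.268 × 0.2102 = 0.97270
(2) 2.67 × 0.3181 × 1.073 = 0.91133
Highest is cycle (1) at 0.9727 (≤1, no arbitrage).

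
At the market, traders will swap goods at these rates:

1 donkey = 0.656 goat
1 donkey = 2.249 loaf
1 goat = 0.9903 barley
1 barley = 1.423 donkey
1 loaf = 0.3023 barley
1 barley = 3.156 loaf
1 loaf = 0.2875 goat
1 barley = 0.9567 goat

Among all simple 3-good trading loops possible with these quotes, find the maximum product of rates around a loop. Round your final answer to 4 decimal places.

0.9675

donkey→loaf→barley→donkey: 2.249 × 0.3023 × 1.423 = 0.96746
donkey→goat→barley→donkey: 0.656 × 0.9903 × 1.423 = 0.92443
goat→barley→loaf→goat: 0.9903 × 3.156 × 0.2875 = 0.89855
Maximum is donkey→loaf→barley→donkey at 0.9675; no arbitrage — every cycle loses value.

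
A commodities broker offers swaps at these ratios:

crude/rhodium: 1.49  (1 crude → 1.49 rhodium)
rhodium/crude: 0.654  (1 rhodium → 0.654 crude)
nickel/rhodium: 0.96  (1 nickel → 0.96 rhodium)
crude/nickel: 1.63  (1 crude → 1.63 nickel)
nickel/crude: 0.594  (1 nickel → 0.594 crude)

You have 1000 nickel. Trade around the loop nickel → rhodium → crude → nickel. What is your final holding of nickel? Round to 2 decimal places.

1000 nickel × 0.96 = 960 rhodium
960 rhodium × 0.654 = 627.84 crude
627.84 crude × 1.63 = 1023.3792 nickel

1023.38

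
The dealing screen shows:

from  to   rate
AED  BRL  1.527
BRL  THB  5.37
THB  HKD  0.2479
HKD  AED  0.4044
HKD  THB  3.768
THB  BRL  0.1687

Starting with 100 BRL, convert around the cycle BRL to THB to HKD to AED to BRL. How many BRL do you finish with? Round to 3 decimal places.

82.206

100 BRL × 5.37 = 537 THB
537 THB × 0.2479 = 133.1223 HKD
133.1223 HKD × 0.4044 = 53.83465812 AED
53.83465812 AED × 1.527 = 82.20552294924 BRL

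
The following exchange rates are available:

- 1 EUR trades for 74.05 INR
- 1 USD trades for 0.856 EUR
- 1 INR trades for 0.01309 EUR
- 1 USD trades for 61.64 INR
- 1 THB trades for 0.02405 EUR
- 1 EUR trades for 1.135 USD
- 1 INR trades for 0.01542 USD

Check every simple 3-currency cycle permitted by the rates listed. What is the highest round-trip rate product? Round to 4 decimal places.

0.9774

EUR→INR→USD→EUR: 74.05 × 0.01542 × 0.856 = 0.97742
EUR→USD→INR→EUR: 1.135 × 61.64 × 0.01309 = 0.91579
Maximum is EUR→INR→USD→EUR at 0.9774; no arbitrage — every cycle loses value.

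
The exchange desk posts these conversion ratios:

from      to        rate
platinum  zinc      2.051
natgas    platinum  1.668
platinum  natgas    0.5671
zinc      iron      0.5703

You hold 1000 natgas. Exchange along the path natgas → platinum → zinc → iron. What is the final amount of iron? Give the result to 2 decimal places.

1000 natgas × 1.668 = 1668 platinum
1668 platinum × 2.051 = 3421.068 zinc
3421.068 zinc × 0.5703 = 1951.0350804 iron

1951.04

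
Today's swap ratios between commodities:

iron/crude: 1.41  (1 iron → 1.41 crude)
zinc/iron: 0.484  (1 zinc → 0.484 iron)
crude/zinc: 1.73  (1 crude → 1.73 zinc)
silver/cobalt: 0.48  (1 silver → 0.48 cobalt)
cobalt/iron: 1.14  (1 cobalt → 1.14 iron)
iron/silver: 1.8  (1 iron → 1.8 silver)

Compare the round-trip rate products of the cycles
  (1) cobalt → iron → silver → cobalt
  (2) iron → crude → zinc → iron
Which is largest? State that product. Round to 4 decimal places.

1.1806

(1) 1.14 × 1.8 × 0.48 = 0.98496
(2) 1.41 × 1.73 × 0.484 = 1.18062
Highest is cycle (2) at 1.1806 (>1, arbitrage).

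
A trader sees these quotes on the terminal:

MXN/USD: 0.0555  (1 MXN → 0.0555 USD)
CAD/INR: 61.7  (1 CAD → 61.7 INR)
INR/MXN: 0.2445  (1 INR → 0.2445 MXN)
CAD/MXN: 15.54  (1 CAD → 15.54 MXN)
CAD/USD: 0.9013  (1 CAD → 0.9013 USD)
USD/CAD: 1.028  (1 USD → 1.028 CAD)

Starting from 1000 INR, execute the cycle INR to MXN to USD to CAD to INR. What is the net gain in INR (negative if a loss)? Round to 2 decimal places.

1000 INR × 0.2445 = 244.5 MXN
244.5 MXN × 0.0555 = 13.56975 USD
13.56975 USD × 1.028 = 13.949703 CAD
13.949703 CAD × 61.7 = 860.6966751 INR
Net change: 860.6966751 − 1000 = -139.3033249 INR

-139.30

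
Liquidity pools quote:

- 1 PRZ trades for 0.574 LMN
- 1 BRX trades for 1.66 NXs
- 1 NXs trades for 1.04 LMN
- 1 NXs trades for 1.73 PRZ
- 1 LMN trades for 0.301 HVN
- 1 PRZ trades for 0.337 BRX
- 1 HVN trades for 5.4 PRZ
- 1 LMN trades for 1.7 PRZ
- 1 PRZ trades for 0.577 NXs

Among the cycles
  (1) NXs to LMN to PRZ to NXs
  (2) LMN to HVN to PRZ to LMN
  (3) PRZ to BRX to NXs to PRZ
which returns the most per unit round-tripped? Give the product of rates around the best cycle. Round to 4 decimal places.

(1) 1.04 × 1.7 × 0.577 = 1.02014
(2) 0.301 × 5.4 × 0.574 = 0.93298
(3) 0.337 × 1.66 × 1.73 = 0.96780
Highest is cycle (1) at 1.0201 (>1, arbitrage).

1.0201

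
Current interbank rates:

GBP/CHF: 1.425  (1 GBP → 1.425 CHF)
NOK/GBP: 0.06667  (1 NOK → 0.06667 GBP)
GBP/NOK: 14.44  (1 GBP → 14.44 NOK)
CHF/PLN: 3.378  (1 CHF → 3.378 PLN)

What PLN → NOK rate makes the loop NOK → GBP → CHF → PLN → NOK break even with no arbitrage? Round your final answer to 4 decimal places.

Known legs of the cycle: 0.06667 × 1.425 × 3.378 = 0.3209260455
For no arbitrage the full-cycle product must be 1, so the missing rate is 1 / 0.3209260455 ≈ 3.115983.

3.1160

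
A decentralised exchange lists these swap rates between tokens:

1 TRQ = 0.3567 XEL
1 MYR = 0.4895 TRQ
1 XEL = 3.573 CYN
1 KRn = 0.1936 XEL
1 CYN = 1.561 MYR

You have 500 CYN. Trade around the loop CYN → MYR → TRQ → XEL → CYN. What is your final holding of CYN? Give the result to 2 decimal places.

486.92

500 CYN × 1.561 = 780.5 MYR
780.5 MYR × 0.4895 = 382.05475 TRQ
382.05475 TRQ × 0.3567 = 136.278929325 XEL
136.278929325 XEL × 3.573 = 486.924614478225 CYN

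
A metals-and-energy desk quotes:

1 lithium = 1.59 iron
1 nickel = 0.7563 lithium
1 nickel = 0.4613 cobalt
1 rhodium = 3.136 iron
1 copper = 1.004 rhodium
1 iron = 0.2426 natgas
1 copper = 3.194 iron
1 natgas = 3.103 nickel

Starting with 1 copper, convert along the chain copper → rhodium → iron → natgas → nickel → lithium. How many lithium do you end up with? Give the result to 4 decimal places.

1 copper × 1.004 = 1.004 rhodium
1.004 rhodium × 3.136 = 3.148544 iron
3.148544 iron × 0.2426 = 0.7638367744 natgas
0.7638367744 natgas × 3.103 = 2.3701855109632 nickel
2.3701855109632 nickel × 0.7563 = 1.79257130194146816 lithium

1.7926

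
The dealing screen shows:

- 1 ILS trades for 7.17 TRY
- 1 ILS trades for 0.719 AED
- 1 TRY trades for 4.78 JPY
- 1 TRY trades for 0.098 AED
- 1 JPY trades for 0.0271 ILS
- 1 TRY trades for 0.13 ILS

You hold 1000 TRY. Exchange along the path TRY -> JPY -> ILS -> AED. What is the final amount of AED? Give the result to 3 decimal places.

1000 TRY × 4.78 = 4780 JPY
4780 JPY × 0.0271 = 129.538 ILS
129.538 ILS × 0.719 = 93.137822 AED

93.138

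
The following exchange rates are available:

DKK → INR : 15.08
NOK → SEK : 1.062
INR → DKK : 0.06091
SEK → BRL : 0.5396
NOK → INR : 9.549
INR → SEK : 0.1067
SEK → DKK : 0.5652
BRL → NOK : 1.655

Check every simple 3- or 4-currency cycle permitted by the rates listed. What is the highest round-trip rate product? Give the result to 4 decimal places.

0.9484

BRL→NOK→SEK→BRL: 1.655 × 1.062 × 0.5396 = 0.94841
INR→SEK→BRL→NOK→INR: 0.1067 × 0.5396 × 1.655 × 9.549 = 0.90990
INR→SEK→DKK→INR: 0.1067 × 0.5652 × 15.08 = 0.90943
Maximum is BRL→NOK→SEK→BRL at 0.9484; no arbitrage — every cycle loses value.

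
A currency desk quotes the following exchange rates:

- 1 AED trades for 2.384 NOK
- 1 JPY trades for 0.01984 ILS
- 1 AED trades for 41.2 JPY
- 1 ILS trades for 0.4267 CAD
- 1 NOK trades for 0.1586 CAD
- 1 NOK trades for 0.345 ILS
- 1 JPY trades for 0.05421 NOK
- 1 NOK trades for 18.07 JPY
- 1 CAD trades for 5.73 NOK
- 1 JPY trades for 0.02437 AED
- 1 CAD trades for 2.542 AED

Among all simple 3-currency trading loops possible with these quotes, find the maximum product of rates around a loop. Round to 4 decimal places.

1.0498

AED→NOK→JPY→AED: 2.384 × 18.07 × 0.02437 = 1.04983
AED→NOK→CAD→AED: 2.384 × 0.1586 × 2.542 = 0.96114
NOK→ILS→CAD→NOK: 0.345 × 0.4267 × 5.73 = 0.84352
Maximum is AED→NOK→JPY→AED at 1.0498; arbitrage exists.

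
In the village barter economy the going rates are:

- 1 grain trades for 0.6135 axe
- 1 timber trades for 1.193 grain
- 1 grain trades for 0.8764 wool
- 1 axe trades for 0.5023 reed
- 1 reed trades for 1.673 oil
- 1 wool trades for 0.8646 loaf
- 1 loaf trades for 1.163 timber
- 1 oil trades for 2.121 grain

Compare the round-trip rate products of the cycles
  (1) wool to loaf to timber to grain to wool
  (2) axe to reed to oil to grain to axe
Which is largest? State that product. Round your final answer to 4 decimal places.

1.0935

(1) 0.8646 × 1.163 × 1.193 × 0.8764 = 1.05133
(2) 0.5023 × 1.673 × 2.121 × 0.6135 = 1.09349
Highest is cycle (2) at 1.0935 (>1, arbitrage).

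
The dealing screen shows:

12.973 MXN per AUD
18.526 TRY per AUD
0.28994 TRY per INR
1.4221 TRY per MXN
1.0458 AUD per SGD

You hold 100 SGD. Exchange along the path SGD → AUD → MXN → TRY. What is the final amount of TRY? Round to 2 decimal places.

1929.39

100 SGD × 1.0458 = 104.58 AUD
104.58 AUD × 12.973 = 1356.71634 MXN
1356.71634 MXN × 1.4221 = 1929.386307114 TRY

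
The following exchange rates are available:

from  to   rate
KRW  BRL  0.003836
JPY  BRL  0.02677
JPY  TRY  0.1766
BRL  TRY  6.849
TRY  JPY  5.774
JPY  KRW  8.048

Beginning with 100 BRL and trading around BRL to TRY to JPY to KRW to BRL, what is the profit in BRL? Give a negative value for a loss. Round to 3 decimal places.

22.087

100 BRL × 6.849 = 684.9 TRY
684.9 TRY × 5.774 = 3954.6126 JPY
3954.6126 JPY × 8.048 = 31826.7222048 KRW
31826.7222048 KRW × 0.003836 = 122.0873063776128 BRL
Net change: 122.0873063776128 − 100 = 22.0873063776128 BRL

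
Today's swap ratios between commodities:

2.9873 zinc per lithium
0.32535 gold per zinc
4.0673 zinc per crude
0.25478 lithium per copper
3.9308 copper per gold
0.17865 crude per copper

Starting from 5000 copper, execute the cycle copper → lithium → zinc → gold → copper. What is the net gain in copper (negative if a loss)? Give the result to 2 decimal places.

-133.17

5000 copper × 0.25478 = 1273.9 lithium
1273.9 lithium × 2.9873 = 3805.52147 zinc
3805.52147 zinc × 0.32535 = 1238.1264102645 gold
1238.1264102645 gold × 3.9308 = 4866.8272934676966 copper
Net change: 4866.8272934676966 − 5000 = -133.1727065323034 copper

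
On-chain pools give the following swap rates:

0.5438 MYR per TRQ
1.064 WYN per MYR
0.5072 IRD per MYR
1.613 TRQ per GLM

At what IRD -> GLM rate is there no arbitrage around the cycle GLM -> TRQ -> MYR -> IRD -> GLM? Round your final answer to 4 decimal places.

Known legs of the cycle: 1.613 × 0.5438 × 0.5072 = 0.44489017568
For no arbitrage the full-cycle product must be 1, so the missing rate is 1 / 0.44489017568 ≈ 2.247746.

2.2477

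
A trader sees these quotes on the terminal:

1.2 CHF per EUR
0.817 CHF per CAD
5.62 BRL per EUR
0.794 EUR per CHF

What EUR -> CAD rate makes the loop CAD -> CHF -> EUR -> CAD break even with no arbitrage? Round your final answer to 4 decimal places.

Known legs of the cycle: 0.817 × 0.794 = 0.648698
For no arbitrage the full-cycle product must be 1, so the missing rate is 1 / 0.648698 ≈ 1.541549.

1.5415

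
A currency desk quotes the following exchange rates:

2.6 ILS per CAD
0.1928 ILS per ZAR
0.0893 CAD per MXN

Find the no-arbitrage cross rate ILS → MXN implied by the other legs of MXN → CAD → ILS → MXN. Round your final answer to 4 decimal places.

4.3070

Known legs of the cycle: 0.0893 × 2.6 = 0.23218
For no arbitrage the full-cycle product must be 1, so the missing rate is 1 / 0.23218 ≈ 4.307003.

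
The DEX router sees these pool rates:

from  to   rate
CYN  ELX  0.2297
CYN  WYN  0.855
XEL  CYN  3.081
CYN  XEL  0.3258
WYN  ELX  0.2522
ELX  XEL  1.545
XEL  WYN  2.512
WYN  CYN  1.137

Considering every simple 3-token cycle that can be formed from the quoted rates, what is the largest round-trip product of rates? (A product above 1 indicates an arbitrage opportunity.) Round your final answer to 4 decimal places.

ELX→XEL→CYN→ELX: 1.545 × 3.081 × 0.2297 = 1.09341
ELX→XEL→WYN→ELX: 1.545 × 2.512 × 0.2522 = 0.97880
CYN→XEL→WYN→CYN: 0.3258 × 2.512 × 1.137 = 0.93053
Maximum is ELX→XEL→CYN→ELX at 1.0934; arbitrage exists.

1.0934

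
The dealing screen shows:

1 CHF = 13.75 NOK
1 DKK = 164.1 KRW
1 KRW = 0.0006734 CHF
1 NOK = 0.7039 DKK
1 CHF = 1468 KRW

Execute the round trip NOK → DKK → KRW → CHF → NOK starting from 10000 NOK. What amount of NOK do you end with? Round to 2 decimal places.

10695.36

10000 NOK × 0.7039 = 7039 DKK
7039 DKK × 164.1 = 1155099.9 KRW
1155099.9 KRW × 0.0006734 = 777.84427266 CHF
777.84427266 CHF × 13.75 = 10695.358749075 NOK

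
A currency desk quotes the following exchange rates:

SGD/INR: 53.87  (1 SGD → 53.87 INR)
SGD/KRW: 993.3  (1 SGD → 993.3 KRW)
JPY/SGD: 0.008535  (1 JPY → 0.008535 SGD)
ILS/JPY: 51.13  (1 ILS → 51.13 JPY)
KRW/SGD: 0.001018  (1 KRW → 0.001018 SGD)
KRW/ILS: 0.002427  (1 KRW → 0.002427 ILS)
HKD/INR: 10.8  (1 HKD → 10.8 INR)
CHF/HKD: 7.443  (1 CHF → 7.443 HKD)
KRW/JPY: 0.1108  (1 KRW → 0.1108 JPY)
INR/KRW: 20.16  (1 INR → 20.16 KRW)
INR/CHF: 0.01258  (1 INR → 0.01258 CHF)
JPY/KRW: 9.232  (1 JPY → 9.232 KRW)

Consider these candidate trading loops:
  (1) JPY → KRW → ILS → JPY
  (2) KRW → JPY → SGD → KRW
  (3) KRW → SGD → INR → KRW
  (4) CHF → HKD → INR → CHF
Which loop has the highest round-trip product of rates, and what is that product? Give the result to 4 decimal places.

(1) 9.232 × 0.002427 × 51.13 = 1.14562
(2) 0.1108 × 0.008535 × 993.3 = 0.93934
(3) 0.001018 × 53.87 × 20.16 = 1.10557
(4) 7.443 × 10.8 × 0.01258 = 1.01124
Highest is cycle (1) at 1.1456 (>1, arbitrage).

1.1456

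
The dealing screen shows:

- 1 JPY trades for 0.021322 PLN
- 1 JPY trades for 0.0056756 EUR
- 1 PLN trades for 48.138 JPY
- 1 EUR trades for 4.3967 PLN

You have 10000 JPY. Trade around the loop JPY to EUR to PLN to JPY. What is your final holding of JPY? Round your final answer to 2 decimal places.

12012.31

10000 JPY × 0.0056756 = 56.756 EUR
56.756 EUR × 4.3967 = 249.5391052 PLN
249.5391052 PLN × 48.138 = 12012.3134461176 JPY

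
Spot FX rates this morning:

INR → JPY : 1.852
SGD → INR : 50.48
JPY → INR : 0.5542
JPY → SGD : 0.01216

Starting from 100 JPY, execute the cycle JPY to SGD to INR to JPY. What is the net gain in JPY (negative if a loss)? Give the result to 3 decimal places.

13.683

100 JPY × 0.01216 = 1.216 SGD
1.216 SGD × 50.48 = 61.38368 INR
61.38368 INR × 1.852 = 113.68257536 JPY
Net change: 113.68257536 − 100 = 13.68257536 JPY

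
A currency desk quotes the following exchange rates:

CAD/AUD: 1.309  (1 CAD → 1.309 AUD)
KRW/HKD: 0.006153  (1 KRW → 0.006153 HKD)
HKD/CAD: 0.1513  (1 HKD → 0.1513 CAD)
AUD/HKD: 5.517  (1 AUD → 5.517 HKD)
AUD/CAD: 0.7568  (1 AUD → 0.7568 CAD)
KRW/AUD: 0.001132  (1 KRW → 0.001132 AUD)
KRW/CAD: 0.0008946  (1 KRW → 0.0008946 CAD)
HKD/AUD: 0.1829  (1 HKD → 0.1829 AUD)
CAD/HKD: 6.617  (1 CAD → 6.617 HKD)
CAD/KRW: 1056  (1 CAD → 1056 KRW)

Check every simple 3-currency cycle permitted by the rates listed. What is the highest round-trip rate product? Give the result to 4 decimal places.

HKD→CAD→AUD→HKD: 0.1513 × 1.309 × 5.517 = 1.09265
HKD→CAD→KRW→HKD: 0.1513 × 1056 × 0.006153 = 0.98308
HKD→AUD→CAD→HKD: 0.1829 × 0.7568 × 6.617 = 0.91592
AUD→CAD→KRW→AUD: 0.7568 × 1056 × 0.001132 = 0.90467
Maximum is HKD→CAD→AUD→HKD at 1.0927; arbitrage exists.

1.0927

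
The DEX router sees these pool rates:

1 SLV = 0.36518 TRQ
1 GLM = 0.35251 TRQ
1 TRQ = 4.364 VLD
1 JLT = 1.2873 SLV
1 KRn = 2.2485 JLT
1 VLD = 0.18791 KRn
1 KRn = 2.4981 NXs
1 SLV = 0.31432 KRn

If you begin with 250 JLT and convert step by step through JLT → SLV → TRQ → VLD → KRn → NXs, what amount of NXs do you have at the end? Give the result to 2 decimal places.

250 JLT × 1.2873 = 321.825 SLV
321.825 SLV × 0.36518 = 117.5240535 TRQ
117.5240535 TRQ × 4.364 = 512.874969474 VLD
512.874969474 VLD × 0.18791 = 96.37433551385934 KRn
96.37433551385934 KRn × 2.4981 = 240.752727547172017254 NXs

240.75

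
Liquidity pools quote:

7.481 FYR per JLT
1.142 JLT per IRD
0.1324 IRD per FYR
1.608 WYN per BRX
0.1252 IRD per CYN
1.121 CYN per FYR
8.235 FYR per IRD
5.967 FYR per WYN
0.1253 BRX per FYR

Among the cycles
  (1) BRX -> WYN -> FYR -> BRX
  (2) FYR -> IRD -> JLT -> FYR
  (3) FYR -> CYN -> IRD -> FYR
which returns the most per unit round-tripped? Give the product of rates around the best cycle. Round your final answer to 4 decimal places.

(1) 1.608 × 5.967 × 0.1253 = 1.20225
(2) 0.1324 × 1.142 × 7.481 = 1.13113
(3) 1.121 × 0.1252 × 8.235 = 1.15578
Highest is cycle (1) at 1.2022 (>1, arbitrage).

1.2022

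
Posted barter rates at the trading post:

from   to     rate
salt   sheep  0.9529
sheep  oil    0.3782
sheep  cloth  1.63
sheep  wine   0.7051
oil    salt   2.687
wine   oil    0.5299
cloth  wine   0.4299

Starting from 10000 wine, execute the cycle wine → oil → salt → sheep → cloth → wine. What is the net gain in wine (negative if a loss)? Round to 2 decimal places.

10000 wine × 0.5299 = 5299 oil
5299 oil × 2.687 = 14238.413 salt
14238.413 salt × 0.9529 = 13567.7837477 sheep
13567.7837477 sheep × 1.63 = 22115.487508751 cloth
22115.487508751 cloth × 0.4299 = 9507.4480800120549 wine
Net change: 9507.4480800120549 − 10000 = -492.5519199879451 wine

-492.55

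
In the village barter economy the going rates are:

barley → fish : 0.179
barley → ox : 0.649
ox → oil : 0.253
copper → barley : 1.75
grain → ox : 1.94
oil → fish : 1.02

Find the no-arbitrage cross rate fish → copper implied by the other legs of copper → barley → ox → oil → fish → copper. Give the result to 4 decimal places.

Known legs of the cycle: 1.75 × 0.649 × 0.253 × 1.02 = 0.293091645
For no arbitrage the full-cycle product must be 1, so the missing rate is 1 / 0.293091645 ≈ 3.411902.

3.4119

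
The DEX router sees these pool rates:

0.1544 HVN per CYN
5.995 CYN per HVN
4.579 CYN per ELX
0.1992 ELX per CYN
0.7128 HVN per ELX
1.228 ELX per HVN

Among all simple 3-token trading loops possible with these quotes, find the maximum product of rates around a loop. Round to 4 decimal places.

0.8682

ELX→CYN→HVN→ELX: 4.579 × 0.1544 × 1.228 = 0.86819
ELX→HVN→CYN→ELX: 0.7128 × 5.995 × 0.1992 = 0.85123
Maximum is ELX→CYN→HVN→ELX at 0.8682; no arbitrage — every cycle loses value.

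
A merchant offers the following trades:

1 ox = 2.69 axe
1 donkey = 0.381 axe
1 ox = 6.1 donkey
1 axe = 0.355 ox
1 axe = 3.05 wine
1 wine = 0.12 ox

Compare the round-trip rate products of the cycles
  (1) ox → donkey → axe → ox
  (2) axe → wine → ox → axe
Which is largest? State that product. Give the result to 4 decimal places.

0.9845

(1) 6.1 × 0.381 × 0.355 = 0.82506
(2) 3.05 × 0.12 × 2.69 = 0.98454
Highest is cycle (2) at 0.9845 (≤1, no arbitrage).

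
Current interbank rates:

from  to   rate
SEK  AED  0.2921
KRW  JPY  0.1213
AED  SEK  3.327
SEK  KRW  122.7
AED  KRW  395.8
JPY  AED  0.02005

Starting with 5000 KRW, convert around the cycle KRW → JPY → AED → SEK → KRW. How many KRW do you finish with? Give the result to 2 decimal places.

4964.12

5000 KRW × 0.1213 = 606.5 JPY
606.5 JPY × 0.02005 = 12.160325 AED
12.160325 AED × 3.327 = 40.457401275 SEK
40.457401275 SEK × 122.7 = 4964.1231364425 KRW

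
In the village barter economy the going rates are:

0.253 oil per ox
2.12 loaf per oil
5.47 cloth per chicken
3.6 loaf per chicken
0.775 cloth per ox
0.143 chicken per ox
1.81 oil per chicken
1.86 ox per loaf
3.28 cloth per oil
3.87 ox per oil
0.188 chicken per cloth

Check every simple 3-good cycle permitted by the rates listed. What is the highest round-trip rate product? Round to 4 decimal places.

1.1161

cloth→chicken→oil→cloth: 0.188 × 1.81 × 3.28 = 1.11612
ox→chicken→oil→ox: 0.143 × 1.81 × 3.87 = 1.00167
ox→oil→loaf→ox: 0.253 × 2.12 × 1.86 = 0.99763
ox→chicken→loaf→ox: 0.143 × 3.6 × 1.86 = 0.95753
Maximum is cloth→chicken→oil→cloth at 1.1161; arbitrage exists.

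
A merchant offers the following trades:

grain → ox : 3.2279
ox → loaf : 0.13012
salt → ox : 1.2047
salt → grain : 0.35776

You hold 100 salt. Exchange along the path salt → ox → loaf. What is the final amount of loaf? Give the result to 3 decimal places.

15.676

100 salt × 1.2047 = 120.47 ox
120.47 ox × 0.13012 = 15.6755564 loaf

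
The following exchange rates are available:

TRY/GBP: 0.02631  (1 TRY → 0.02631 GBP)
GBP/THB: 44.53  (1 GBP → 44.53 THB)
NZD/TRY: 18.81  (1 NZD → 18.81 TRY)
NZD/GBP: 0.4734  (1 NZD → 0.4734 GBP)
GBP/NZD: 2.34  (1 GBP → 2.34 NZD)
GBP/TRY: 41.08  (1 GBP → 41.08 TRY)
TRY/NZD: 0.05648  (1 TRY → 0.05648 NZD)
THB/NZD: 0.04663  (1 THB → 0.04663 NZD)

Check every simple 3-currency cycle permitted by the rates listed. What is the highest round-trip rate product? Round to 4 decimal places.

1.1580

TRY→GBP→NZD→TRY: 0.02631 × 2.34 × 18.81 = 1.15805
TRY→NZD→GBP→TRY: 0.05648 × 0.4734 × 41.08 = 1.09838
GBP→THB→NZD→GBP: 44.53 × 0.04663 × 0.4734 = 0.98298
Maximum is TRY→GBP→NZD→TRY at 1.1580; arbitrage exists.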